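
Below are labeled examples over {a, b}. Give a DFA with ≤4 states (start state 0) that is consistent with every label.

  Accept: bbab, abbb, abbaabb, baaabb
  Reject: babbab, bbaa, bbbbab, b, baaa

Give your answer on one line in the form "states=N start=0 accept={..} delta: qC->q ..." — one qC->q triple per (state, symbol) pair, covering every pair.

states=4 start=0 accept={2,3} delta: 0a->0 0b->1 1a->1 1b->2 2a->1 2b->3 3a->0 3b->0

Fold the examples into a partial DFA from state 0: repeatedly fix the first undefined (state, symbol) met by the shortest-then-alphabetical prefix, trying targets in increasing order and rejecting any under which an Accept and a Reject string meet in one state with the same remainder; add a state when all current targets are rejected. Accepting states are where Accept strings end.
a: 0a undefined. 0a->0: ok.
b: 0b undefined. 0b->0: no, bbab/babbab meet in 0. Open state 1: 0b->1.
ba: 1a undefined. 1a->0: no, bbab/babbab meet in 1 with "bab" left. 1a->1: ok.
bb: 1b undefined. 1b->0: no, bbab/bbbbab meet in 1. 1b->1: no, bbab/babbab meet in 1. Open state 2: 1b->2.
bba: 2a undefined. 2a->0: no, bbab/b meet in 1. 2a->1: ok.
bbb: 2b undefined. 2b->0: no, bbab/bbbbab meet in 2. 2b->1: no, bbab/babbab meet in 2. 2b->2: no, bbab/babbab meet in 2. Open state 3: 2b->3.
bbbb: 3b undefined. 3b->0: ok.
babba: 3a undefined. 3a->0: ok.
All examples now run through 4 states with every (state, symbol) defined. Accept strings end in {2,3}, Reject strings end in {1}; accept={2,3}.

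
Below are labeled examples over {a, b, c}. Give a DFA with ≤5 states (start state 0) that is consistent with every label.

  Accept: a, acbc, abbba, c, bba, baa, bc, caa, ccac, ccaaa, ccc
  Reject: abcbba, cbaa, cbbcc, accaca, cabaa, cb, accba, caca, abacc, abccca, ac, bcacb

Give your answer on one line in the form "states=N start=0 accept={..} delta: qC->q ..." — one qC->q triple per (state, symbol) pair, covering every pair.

states=5 start=0 accept={1,4} delta: 0a->1 0b->0 0c->1 1a->1 1b->2 1c->2 2a->3 2b->0 2c->4 3a->0 3b->2 3c->1 4a->1 4b->3 4c->1

Grow the machine one transition at a time. Run the examples from 0; the earliest place one falls off (shortest prefix, ties alphabetical) gets sent to the lowest-numbered state that keeps every Accept/Reject pair distinguishable — a pair clashes when both reach the same state with identical unread suffix — and to a fresh state only if none does.
a: 0a undefined. 0a->0: no, c/ac meet in 0 with "c" left. Open state 1: 0a->1.
b: 0b undefined. 0b->0: ok.
c: 0c undefined. 0c->0: no, c/cbbcc meet in 0. 0c->1: ok.
ab: 1b undefined. 1b->0: no, a/abcbba meet in 1. 1b->1: no, a/cb meet in 1. Open state 2: 1b->2.
ac: 1c undefined. 1c->0: no, ccac/ac meet in 0. 1c->1: no, a/ac meet in 1. 1c->2: ok.
ca: 1a undefined. 1a->0: no, baa/cabaa meet in 0. 1a->1: ok.
aba: 2a undefined. 2a->0: no, a/cbaa meet in 1. 2a->1: no, a/cbaa meet in 1. 2a->2: no, ccaaa/cbaa meet in 2. Open state 3: 2a->3.
abb: 2b undefined. 2b->0: ok.
abc: 2c undefined. 2c->0: no, a/abcbba meet in 1. 2c->1: no, a/abcbba meet in 1. 2c->2: no, a/abcbba meet in 1. 2c->3: no, ccc/caca meet in 3. Open state 4: 2c->4.
abac: 3c undefined. 3c->0: no, a/abacc meet in 1. 3c->1: ok.
abcb: 4b undefined. 4b->0: no, a/abcbba meet in 1. 4b->1: no, a/accba meet in 1. 4b->2: no, a/abcbba meet in 1. 4b->3: ok.
abcc: 4c undefined. 4c->0: no, a/abccca meet in 1. 4c->1: ok.
acca: 4a undefined. 4a->0: no, a/accaca meet in 1. 4a->1: ok.
cbaa: 3a undefined. 3a->0: ok.
abcbb: 3b undefined. 3b->0: no, a/abcbba meet in 1. 3b->1: no, a/abcbba meet in 1. 3b->2: ok.
All examples now run through 5 states with every (state, symbol) defined. Accept strings end in {1,4}, Reject strings end in {0,2,3}; accept={1,4}.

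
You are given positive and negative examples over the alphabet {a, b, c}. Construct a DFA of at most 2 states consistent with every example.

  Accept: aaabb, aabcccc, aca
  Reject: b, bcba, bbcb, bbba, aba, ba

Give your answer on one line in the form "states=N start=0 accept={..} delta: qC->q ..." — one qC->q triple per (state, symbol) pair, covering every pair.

Fold the examples into a partial DFA from state 0: repeatedly fix the first undefined (state, symbol) met by the shortest-then-alphabetical prefix, trying targets in increasing order and rejecting any under which an Accept and a Reject string meet in one state with the same remainder; add a state when all current targets are rejected. Accepting states are where Accept strings end.
a: 0a undefined. 0a->0: ok.
b: 0b undefined. 0b->0: no, aaabb/b meet in 0. Open state 1: 0b->1.
ac: 0c undefined. 0c->0: ok.
ba: 1a undefined. 1a->0: no, aca/aba meet in 0. 1a->1: ok.
bb: 1b undefined. 1b->0: ok.
bc: 1c undefined. 1c->0: ok.
All examples now run through 2 states with every (state, symbol) defined. Accept strings end in {0}, Reject strings end in {1}; accept={0}.

states=2 start=0 accept={0} delta: 0a->0 0b->1 0c->0 1a->1 1b->0 1c->0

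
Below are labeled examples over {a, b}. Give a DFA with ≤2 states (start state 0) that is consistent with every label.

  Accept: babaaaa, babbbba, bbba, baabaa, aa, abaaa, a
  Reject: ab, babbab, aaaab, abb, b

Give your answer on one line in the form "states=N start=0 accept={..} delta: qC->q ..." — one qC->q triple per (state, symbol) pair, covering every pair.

states=2 start=0 accept={0} delta: 0a->0 0b->1 1a->0 1b->1

Grow the machine one transition at a time. Run the examples from 0; the earliest place one falls off (shortest prefix, ties alphabetical) gets sent to the lowest-numbered state that keeps every Accept/Reject pair distinguishable — a pair clashes when both reach the same state with identical unread suffix — and to a fresh state only if none does.
a: 0a undefined. 0a->0: ok.
b: 0b undefined. 0b->0: no, babaaaa/ab meet in 0. Open state 1: 0b->1.
ba: 1a undefined. 1a->0: ok.
bb: 1b undefined. 1b->0: no, babaaaa/abb meet in 0. 1b->1: ok.
All examples now run through 2 states with every (state, symbol) defined. Accept strings end in {0}, Reject strings end in {1}; accept={0}.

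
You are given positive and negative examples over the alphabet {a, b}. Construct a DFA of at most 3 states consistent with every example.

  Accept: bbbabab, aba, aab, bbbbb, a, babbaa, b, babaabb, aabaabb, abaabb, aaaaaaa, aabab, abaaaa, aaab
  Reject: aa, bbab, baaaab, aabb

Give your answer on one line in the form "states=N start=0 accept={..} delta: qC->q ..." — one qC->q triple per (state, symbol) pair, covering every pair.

states=3 start=0 accept={0,1} delta: 0a->1 0b->0 1a->2 1b->2 2a->0 2b->1

Grow the machine one transition at a time. Run the examples from 0; the earliest place one falls off (shortest prefix, ties alphabetical) gets sent to the lowest-numbered state that keeps every Accept/Reject pair distinguishable — a pair clashes when both reach the same state with identical unread suffix — and to a fresh state only if none does.
a: 0a undefined. 0a->0: no, a/aa meet in 0. Open state 1: 0a->1.
b: 0b undefined. 0b->0: ok.
aa: 1a undefined. 1a->0: no, aab/aa meet in 0. 1a->1: no, aab/bbab meet in 1 with "b" left. Open state 2: 1a->2.
ab: 1b undefined. 1b->0: no, bbbabab/bbab meet in 0. 1b->1: no, aba/aa meet in 2. 1b->2: ok.
aaa: 2a undefined. 2a->0: ok.
aab: 2b undefined. 2b->0: no, bbbabab/aabb meet in 0. 2b->1: ok.
All examples now run through 3 states with every (state, symbol) defined. Accept strings end in {0,1}, Reject strings end in {2}; accept={0,1}.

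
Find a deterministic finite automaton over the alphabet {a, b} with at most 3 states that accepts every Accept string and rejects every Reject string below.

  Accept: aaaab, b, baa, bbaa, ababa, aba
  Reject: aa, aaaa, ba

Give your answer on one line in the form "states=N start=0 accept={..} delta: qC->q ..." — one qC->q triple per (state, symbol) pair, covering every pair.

State merging on the prefix tree: take the shortest (then alphabetical) example prefix whose next move is undefined and point that move at state 0, else 1, else 2, ...; a target is out if some Accept/Reject pair would then sit in one state with the same input left (inseparable). If every existing state is out, open a new one.
a: 0a undefined. 0a->0: no, aba/ba meet in 0 with "ba" left. Open state 1: 0a->1.
b: 0b undefined. 0b->0: no, baa/aa meet in 1 with "a" left. 0b->1: ok.
aa: 1a undefined. 1a->0: ok.
ab: 1b undefined. 1b->0: no, bbaa/aa meet in 0. 1b->1: no, ababa/aa meet in 0. Open state 2: 1b->2.
aba: 2a undefined. 2a->0: no, ababa/aa meet in 0. 2a->1: no, bbaa/aa meet in 0. 2a->2: ok.
abab: 2b undefined. 2b->0: ok.
All examples now run through 3 states with every (state, symbol) defined. Accept strings end in {1,2}, Reject strings end in {0}; accept={1,2}.

states=3 start=0 accept={1,2} delta: 0a->1 0b->1 1a->0 1b->2 2a->2 2b->0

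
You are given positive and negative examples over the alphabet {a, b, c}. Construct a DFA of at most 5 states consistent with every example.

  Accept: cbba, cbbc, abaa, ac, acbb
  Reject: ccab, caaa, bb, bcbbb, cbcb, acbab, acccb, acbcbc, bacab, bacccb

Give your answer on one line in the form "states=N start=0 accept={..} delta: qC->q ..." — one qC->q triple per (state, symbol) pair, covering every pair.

Grow the machine one transition at a time. Run the examples from 0; the earliest place one falls off (shortest prefix, ties alphabetical) gets sent to the lowest-numbered state that keeps every Accept/Reject pair distinguishable — a pair clashes when both reach the same state with identical unread suffix — and to a fresh state only if none does.
a: 0a undefined. 0a->0: ok.
b: 0b undefined. 0b->0: no, abaa/bb meet in 0. Open state 1: 0b->1.
c: 0c undefined. 0c->0: no, ac/caaa meet in 0. 0c->1: ok.
ba: 1a undefined. 1a->0: no, abaa/caaa meet in 0. 1a->1: no, abaa/caaa meet in 1. Open state 2: 1a->2.
bb: 1b undefined. 1b->0: no, ac/acbab meet in 1. 1b->1: no, ac/bb meet in 1. 1b->2: ok.
bc: 1c undefined. 1c->0: no, ac/ccab meet in 1. 1c->1: no, acbb/ccab meet in 2 with "b" left. 1c->2: ok.
bac: 2c undefined. 2c->0: no, ac/cbcb meet in 1. 2c->1: no, ac/acbcbc meet in 1. 2c->2: no, cbbc/acbcbc meet in 2 with "bc" left. Open state 3: 2c->3.
bcb: 2b undefined. 2b->0: ok.
caa: 2a undefined. 2a->0: no, cbba/caaa meet in 0. 2a->1: ok.
baca: 3a undefined. 3a->0: no, cbbc/bacab meet in 1. 3a->1: ok.
bacc: 3c undefined. 3c->0: ok.
cbcb: 3b undefined. 3b->0: no, cbba/cbcb meet in 0. 3b->1: no, cbbc/cbcb meet in 1. 3b->2: ok.
All examples now run through 4 states with every (state, symbol) defined. Accept strings end in {0,1}, Reject strings end in {2,3}; accept={0,1}.

states=4 start=0 accept={0,1} delta: 0a->0 0b->1 0c->1 1a->2 1b->2 1c->2 2a->1 2b->0 2c->3 3a->1 3b->2 3c->0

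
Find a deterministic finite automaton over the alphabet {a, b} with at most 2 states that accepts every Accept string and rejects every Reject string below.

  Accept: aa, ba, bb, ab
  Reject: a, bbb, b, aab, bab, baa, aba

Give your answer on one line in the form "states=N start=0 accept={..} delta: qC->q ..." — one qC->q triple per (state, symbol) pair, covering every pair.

State merging on the prefix tree: take the shortest (then alphabetical) example prefix whose next move is undefined and point that move at state 0, else 1, else 2, ...; a target is out if some Accept/Reject pair would then sit in one state with the same input left (inseparable). If every existing state is out, open a new one.
a: 0a undefined. 0a->0: no, aa/a meet in 0. Open state 1: 0a->1.
b: 0b undefined. 0b->0: no, aa/baa meet in 1 with "a" left. 0b->1: ok.
aa: 1a undefined. 1a->0: ok.
ab: 1b undefined. 1b->0: ok.
All examples now run through 2 states with every (state, symbol) defined. Accept strings end in {0}, Reject strings end in {1}; accept={0}.

states=2 start=0 accept={0} delta: 0a->1 0b->1 1a->0 1b->0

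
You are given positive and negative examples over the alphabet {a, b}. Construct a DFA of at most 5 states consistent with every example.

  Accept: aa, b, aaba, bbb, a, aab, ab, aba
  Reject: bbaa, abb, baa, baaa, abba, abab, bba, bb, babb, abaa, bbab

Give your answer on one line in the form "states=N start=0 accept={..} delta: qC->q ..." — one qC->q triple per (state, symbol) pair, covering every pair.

Fold the examples into a partial DFA from state 0: repeatedly fix the first undefined (state, symbol) met by the shortest-then-alphabetical prefix, trying targets in increasing order and rejecting any under which an Accept and a Reject string meet in one state with the same remainder; add a state when all current targets are rejected. Accepting states are where Accept strings end.
a: 0a undefined. 0a->0: ok.
b: 0b undefined. 0b->0: no, aa/bbaa meet in 0. Open state 1: 0b->1.
ba: 1a undefined. 1a->0: no, aa/baa meet in 0. 1a->1: no, b/baa meet in 1. Open state 2: 1a->2.
bb: 1b undefined. 1b->0: no, aa/bbaa meet in 0. 1b->1: no, b/abb meet in 1. 1b->2: no, aaba/abb meet in 2. Open state 3: 1b->3.
baa: 2a undefined. 2a->0: no, aa/baa meet in 0. 2a->1: no, b/baa meet in 1. 2a->2: no, aaba/baa meet in 2. 2a->3: ok.
bab: 2b undefined. 2b->0: no, aa/abab meet in 0. 2b->1: no, b/abab meet in 1. 2b->2: no, aaba/abab meet in 2. 2b->3: no, bbb/babb meet in 3 with "b" left. Open state 4: 2b->4.
bba: 3a undefined. 3a->0: no, aa/bbaa meet in 0. 3a->1: no, b/baaa meet in 1. 3a->2: no, aaba/baaa meet in 2. 3a->3: no, bbb/bbab meet in 3 with "b" left. 3a->4: ok.
bbb: 3b undefined. 3b->0: ok.
babb: 4b undefined. 4b->0: no, aa/babb meet in 0. 4b->1: no, b/babb meet in 1. 4b->2: no, aaba/babb meet in 2. 4b->3: ok.
bbaa: 4a undefined. 4a->0: no, aa/bbaa meet in 0. 4a->1: no, b/bbaa meet in 1. 4a->2: no, aaba/bbaa meet in 2. 4a->3: ok.
All examples now run through 5 states with every (state, symbol) defined. Accept strings end in {0,1,2}, Reject strings end in {3,4}; accept={0,1,2}.

states=5 start=0 accept={0,1,2} delta: 0a->0 0b->1 1a->2 1b->3 2a->3 2b->4 3a->4 3b->0 4a->3 4b->3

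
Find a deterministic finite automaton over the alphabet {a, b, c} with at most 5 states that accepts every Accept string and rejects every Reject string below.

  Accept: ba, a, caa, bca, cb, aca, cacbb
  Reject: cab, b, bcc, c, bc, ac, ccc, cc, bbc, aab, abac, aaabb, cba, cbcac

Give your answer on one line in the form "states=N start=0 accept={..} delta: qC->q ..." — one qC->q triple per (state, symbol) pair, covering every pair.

states=4 start=0 accept={0,3} delta: 0a->0 0b->1 0c->2 1a->0 1b->1 1c->1 2a->0 2b->3 2c->1 3a->1 3b->0 3c->0

Fold the examples into a partial DFA from state 0: repeatedly fix the first undefined (state, symbol) met by the shortest-then-alphabetical prefix, trying targets in increasing order and rejecting any under which an Accept and a Reject string meet in one state with the same remainder; add a state when all current targets are rejected. Accepting states are where Accept strings end.
a: 0a undefined. 0a->0: ok.
b: 0b undefined. 0b->0: no, ba/b meet in 0. Open state 1: 0b->1.
c: 0c undefined. 0c->0: no, ba/cba meet in 1 with "a" left. 0c->1: no, cb/aaabb meet in 1 with "b" left. Open state 2: 0c->2.
ba: 1a undefined. 1a->0: ok.
bb: 1b undefined. 1b->0: no, ba/aaabb meet in 0. 1b->1: ok.
bc: 1c undefined. 1c->0: no, ba/bc meet in 0. 1c->1: ok.
ca: 2a undefined. 2a->0: ok.
cb: 2b undefined. 2b->0: no, ba/cba meet in 0. 2b->1: no, ba/cba meet in 0. 2b->2: no, ba/cba meet in 0. Open state 3: 2b->3.
cc: 2c undefined. 2c->0: no, ba/cc meet in 0. 2c->1: ok.
cba: 3a undefined. 3a->0: no, ba/cba meet in 0. 3a->1: ok.
cbc: 3c undefined. 3c->0: ok.
cacbb: 3b undefined. 3b->0: ok.
All examples now run through 4 states with every (state, symbol) defined. Accept strings end in {0,3}, Reject strings end in {1,2}; accept={0,3}.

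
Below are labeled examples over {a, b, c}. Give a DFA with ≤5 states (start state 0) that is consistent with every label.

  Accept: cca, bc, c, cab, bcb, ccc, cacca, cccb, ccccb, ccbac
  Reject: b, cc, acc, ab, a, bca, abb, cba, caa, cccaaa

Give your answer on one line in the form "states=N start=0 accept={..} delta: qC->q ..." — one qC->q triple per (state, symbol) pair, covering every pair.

states=5 start=0 accept={1,4} delta: 0a->0 0b->0 0c->1 1a->2 1b->1 1c->3 2a->0 2b->1 2c->1 3a->1 3b->0 3c->4 4a->0 4b->1 4c->1

State merging on the prefix tree: take the shortest (then alphabetical) example prefix whose next move is undefined and point that move at state 0, else 1, else 2, ...; a target is out if some Accept/Reject pair would then sit in one state with the same input left (inseparable). If every existing state is out, open a new one.
a: 0a undefined. 0a->0: ok.
b: 0b undefined. 0b->0: ok.
c: 0c undefined. 0c->0: no, cca/b meet in 0. Open state 1: 0c->1.
ca: 1a undefined. 1a->0: no, cab/b meet in 0. 1a->1: no, bc/bca meet in 1. Open state 2: 1a->2.
cb: 1b undefined. 1b->0: no, bcb/b meet in 0. 1b->1: ok.
cc: 1c undefined. 1c->0: no, cca/b meet in 0. 1c->1: no, cca/bca meet in 2. 1c->2: no, cca/caa meet in 2 with "a" left. Open state 3: 1c->3.
caa: 2a undefined. 2a->0: ok.
cab: 2b undefined. 2b->0: no, cab/b meet in 0. 2b->1: ok.
cac: 2c undefined. 2c->0: no, cacca/bca meet in 2. 2c->1: ok.
cca: 3a undefined. 3a->0: no, cca/b meet in 0. 3a->1: ok.
ccb: 3b undefined. 3b->0: ok.
ccc: 3c undefined. 3c->0: no, ccc/b meet in 0. 3c->1: no, ccccb/b meet in 0. 3c->2: no, ccc/bca meet in 2. 3c->3: no, ccc/cc meet in 3. Open state 4: 3c->4.
ccca: 4a undefined. 4a->0: ok.
cccb: 4b undefined. 4b->0: no, cccb/b meet in 0. 4b->1: ok.
cccc: 4c undefined. 4c->0: no, ccccb/b meet in 0. 4c->1: ok.
All examples now run through 5 states with every (state, symbol) defined. Accept strings end in {1,4}, Reject strings end in {0,2,3}; accept={1,4}.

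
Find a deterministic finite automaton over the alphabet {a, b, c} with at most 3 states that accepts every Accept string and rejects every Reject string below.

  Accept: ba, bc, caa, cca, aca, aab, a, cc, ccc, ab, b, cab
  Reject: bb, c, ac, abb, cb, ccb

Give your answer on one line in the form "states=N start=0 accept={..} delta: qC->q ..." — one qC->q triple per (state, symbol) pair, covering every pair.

Fold the examples into a partial DFA from state 0: repeatedly fix the first undefined (state, symbol) met by the shortest-then-alphabetical prefix, trying targets in increasing order and rejecting any under which an Accept and a Reject string meet in one state with the same remainder; add a state when all current targets are rejected. Accepting states are where Accept strings end.
a: 0a undefined. 0a->0: ok.
b: 0b undefined. 0b->0: no, ba/bb meet in 0. Open state 1: 0b->1.
c: 0c undefined. 0c->0: no, caa/c meet in 0. 0c->1: no, aab/c meet in 1. Open state 2: 0c->2.
ba: 1a undefined. 1a->0: ok.
bb: 1b undefined. 1b->0: no, ba/bb meet in 0. 1b->1: no, aab/bb meet in 1. 1b->2: ok.
bc: 1c undefined. 1c->0: ok.
ca: 2a undefined. 2a->0: ok.
cb: 2b undefined. 2b->0: no, ba/cb meet in 0. 2b->1: no, aab/cb meet in 1. 2b->2: ok.
cc: 2c undefined. 2c->0: no, aab/ccb meet in 1. 2c->1: ok.
All examples now run through 3 states with every (state, symbol) defined. Accept strings end in {0,1}, Reject strings end in {2}; accept={0,1}.

states=3 start=0 accept={0,1} delta: 0a->0 0b->1 0c->2 1a->0 1b->2 1c->0 2a->0 2b->2 2c->1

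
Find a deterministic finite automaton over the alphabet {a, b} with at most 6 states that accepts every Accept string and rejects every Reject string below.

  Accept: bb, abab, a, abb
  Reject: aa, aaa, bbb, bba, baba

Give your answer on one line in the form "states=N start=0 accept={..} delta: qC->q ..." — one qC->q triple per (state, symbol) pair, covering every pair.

states=4 start=0 accept={1,3} delta: 0a->1 0b->2 1a->2 1b->1 2a->0 2b->3 3a->0 3b->0

Grow the machine one transition at a time. Run the examples from 0; the earliest place one falls off (shortest prefix, ties alphabetical) gets sent to the lowest-numbered state that keeps every Accept/Reject pair distinguishable — a pair clashes when both reach the same state with identical unread suffix — and to a fresh state only if none does.
a: 0a undefined. 0a->0: no, a/aa meet in 0. Open state 1: 0a->1.
b: 0b undefined. 0b->0: no, bb/bbb meet in 0. 0b->1: no, abb/bbb meet in 1 with "bb" left. Open state 2: 0b->2.
aa: 1a undefined. 1a->0: no, a/aaa meet in 1. 1a->1: no, a/aa meet in 1. 1a->2: ok.
ab: 1b undefined. 1b->0: no, abb/aa meet in 2. 1b->1: ok.
ba: 2a undefined. 2a->0: ok.
bb: 2b undefined. 2b->0: no, bb/aaa meet in 0. 2b->1: no, bb/bbb meet in 1. 2b->2: no, bb/aa meet in 2. Open state 3: 2b->3.
bba: 3a undefined. 3a->0: ok.
bbb: 3b undefined. 3b->0: ok.
All examples now run through 4 states with every (state, symbol) defined. Accept strings end in {1,3}, Reject strings end in {0,2}; accept={1,3}.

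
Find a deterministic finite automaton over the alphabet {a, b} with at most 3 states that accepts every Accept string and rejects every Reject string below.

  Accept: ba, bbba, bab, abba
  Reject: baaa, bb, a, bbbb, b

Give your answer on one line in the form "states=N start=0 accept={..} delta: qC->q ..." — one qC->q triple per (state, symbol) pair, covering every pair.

State merging on the prefix tree: take the shortest (then alphabetical) example prefix whose next move is undefined and point that move at state 0, else 1, else 2, ...; a target is out if some Accept/Reject pair would then sit in one state with the same input left (inseparable). If every existing state is out, open a new one.
a: 0a undefined. 0a->0: ok.
b: 0b undefined. 0b->0: no, ba/baaa meet in 0. Open state 1: 0b->1.
ba: 1a undefined. 1a->0: no, ba/baaa meet in 0. 1a->1: no, ba/baaa meet in 1. Open state 2: 1a->2.
bb: 1b undefined. 1b->0: no, abba/bb meet in 0. 1b->1: ok.
baa: 2a undefined. 2a->0: ok.
bab: 2b undefined. 2b->0: no, bab/baaa meet in 0. 2b->1: no, bab/bb meet in 1. 2b->2: ok.
All examples now run through 3 states with every (state, symbol) defined. Accept strings end in {2}, Reject strings end in {0,1}; accept={2}.

states=3 start=0 accept={2} delta: 0a->0 0b->1 1a->2 1b->1 2a->0 2b->2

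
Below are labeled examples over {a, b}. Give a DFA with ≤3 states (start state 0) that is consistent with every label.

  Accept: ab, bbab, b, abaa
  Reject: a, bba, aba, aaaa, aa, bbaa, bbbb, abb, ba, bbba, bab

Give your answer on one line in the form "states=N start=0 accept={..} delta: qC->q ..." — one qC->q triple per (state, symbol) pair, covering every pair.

Grow the machine one transition at a time. Run the examples from 0; the earliest place one falls off (shortest prefix, ties alphabetical) gets sent to the lowest-numbered state that keeps every Accept/Reject pair distinguishable — a pair clashes when both reach the same state with identical unread suffix — and to a fresh state only if none does.
a: 0a undefined. 0a->0: ok.
b: 0b undefined. 0b->0: no, ab/a meet in 0. Open state 1: 0b->1.
ba: 1a undefined. 1a->0: no, ab/bab meet in 1. 1a->1: no, ab/aba meet in 1. Open state 2: 1a->2.
bb: 1b undefined. 1b->0: ok.
bab: 2b undefined. 2b->0: ok.
abaa: 2a undefined. 2a->0: no, abaa/a meet in 0. 2a->1: ok.
All examples now run through 3 states with every (state, symbol) defined. Accept strings end in {1}, Reject strings end in {0,2}; accept={1}.

states=3 start=0 accept={1} delta: 0a->0 0b->1 1a->2 1b->0 2a->1 2b->0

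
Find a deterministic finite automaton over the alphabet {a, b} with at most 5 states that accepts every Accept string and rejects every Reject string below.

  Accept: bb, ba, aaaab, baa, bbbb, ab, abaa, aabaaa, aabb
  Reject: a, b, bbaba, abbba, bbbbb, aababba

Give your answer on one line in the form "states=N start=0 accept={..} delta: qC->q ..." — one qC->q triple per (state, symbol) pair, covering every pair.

State merging on the prefix tree: take the shortest (then alphabetical) example prefix whose next move is undefined and point that move at state 0, else 1, else 2, ...; a target is out if some Accept/Reject pair would then sit in one state with the same input left (inseparable). If every existing state is out, open a new one.
a: 0a undefined. 0a->0: no, aaaab/b meet in 0 with "b" left. Open state 1: 0a->1.
b: 0b undefined. 0b->0: no, bb/b meet in 0. 0b->1: ok.
aa: 1a undefined. 1a->0: no, aaaab/a meet in 1. 1a->1: no, ba/a meet in 1. Open state 2: 1a->2.
ab: 1b undefined. 1b->0: ok.
aaa: 2a undefined. 2a->0: ok.
aab: 2b undefined. 2b->0: no, ba/aababba meet in 2. 2b->1: no, aabaaa/a meet in 1. 2b->2: ok.
All examples now run through 3 states with every (state, symbol) defined. Accept strings end in {0,2}, Reject strings end in {1}; accept={0,2}.

states=3 start=0 accept={0,2} delta: 0a->1 0b->1 1a->2 1b->0 2a->0 2b->2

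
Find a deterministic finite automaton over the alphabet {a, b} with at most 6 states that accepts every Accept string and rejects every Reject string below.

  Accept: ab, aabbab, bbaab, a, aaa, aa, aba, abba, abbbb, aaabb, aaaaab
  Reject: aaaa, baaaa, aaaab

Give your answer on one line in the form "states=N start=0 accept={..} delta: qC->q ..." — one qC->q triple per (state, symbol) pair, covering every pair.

Fold the examples into a partial DFA from state 0: repeatedly fix the first undefined (state, symbol) met by the shortest-then-alphabetical prefix, trying targets in increasing order and rejecting any under which an Accept and a Reject string meet in one state with the same remainder; add a state when all current targets are rejected. Accepting states are where Accept strings end.
a: 0a undefined. 0a->0: no, ab/aaaab meet in 0 with "b" left. Open state 1: 0a->1.
b: 0b undefined. 0b->0: ok.
aa: 1a undefined. 1a->0: no, bbaab/aaaa meet in 0. 1a->1: no, ab/aaaab meet in 1 with "b" left. Open state 2: 1a->2.
ab: 1b undefined. 1b->0: ok.
aaa: 2a undefined. 2a->0: no, ab/aaaab meet in 0. 2a->1: no, bbaab/aaaab meet in 2 with "b" left. 2a->2: no, bbaab/aaaab meet in 2 with "b" left. Open state 3: 2a->3.
aab: 2b undefined. 2b->0: ok.
aaaa: 3a undefined. 3a->0: no, ab/aaaa meet in 0. 3a->1: no, ab/aaaab meet in 0. 3a->2: no, ab/aaaab meet in 0. 3a->3: no, aaa/aaaa meet in 3. Open state 4: 3a->4.
aaab: 3b undefined. 3b->0: ok.
aaaaa: 4a undefined. 4a->0: ok.
aaaab: 4b undefined. 4b->0: no, ab/aaaab meet in 0. 4b->1: no, a/aaaab meet in 1. 4b->2: no, aa/aaaab meet in 2. 4b->3: no, aaa/aaaab meet in 3. 4b->4: ok.
All examples now run through 5 states with every (state, symbol) defined. Accept strings end in {0,1,2,3}, Reject strings end in {4}; accept={0,1,2,3}.

states=5 start=0 accept={0,1,2,3} delta: 0a->1 0b->0 1a->2 1b->0 2a->3 2b->0 3a->4 3b->0 4a->0 4b->4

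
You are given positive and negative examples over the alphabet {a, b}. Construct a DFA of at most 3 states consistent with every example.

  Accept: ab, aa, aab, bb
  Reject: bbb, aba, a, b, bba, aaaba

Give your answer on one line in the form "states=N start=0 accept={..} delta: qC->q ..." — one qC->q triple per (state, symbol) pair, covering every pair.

states=3 start=0 accept={0,2} delta: 0a->1 0b->1 1a->2 1b->0 2a->1 2b->0

Grow the machine one transition at a time. Run the examples from 0; the earliest place one falls off (shortest prefix, ties alphabetical) gets sent to the lowest-numbered state that keeps every Accept/Reject pair distinguishable — a pair clashes when both reach the same state with identical unread suffix — and to a fresh state only if none does.
a: 0a undefined. 0a->0: no, ab/b meet in 0 with "b" left. Open state 1: 0a->1.
b: 0b undefined. 0b->0: no, bb/bbb meet in 0. 0b->1: ok.
aa: 1a undefined. 1a->0: no, aab/a meet in 1. 1a->1: no, aa/a meet in 1. Open state 2: 1a->2.
ab: 1b undefined. 1b->0: ok.
aaa: 2a undefined. 2a->0: no, aa/aaaba meet in 2. 2a->1: ok.
aab: 2b undefined. 2b->0: ok.
All examples now run through 3 states with every (state, symbol) defined. Accept strings end in {0,2}, Reject strings end in {1}; accept={0,2}.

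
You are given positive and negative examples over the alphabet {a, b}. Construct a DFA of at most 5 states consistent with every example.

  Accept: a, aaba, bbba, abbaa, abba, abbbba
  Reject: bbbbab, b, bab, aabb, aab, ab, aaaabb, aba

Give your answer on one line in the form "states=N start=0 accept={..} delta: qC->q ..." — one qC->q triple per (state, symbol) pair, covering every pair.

Fold the examples into a partial DFA from state 0: repeatedly fix the first undefined (state, symbol) met by the shortest-then-alphabetical prefix, trying targets in increasing order and rejecting any under which an Accept and a Reject string meet in one state with the same remainder; add a state when all current targets are rejected. Accepting states are where Accept strings end.
a: 0a undefined. 0a->0: no, aaba/aba meet in 0 with "ba" left. Open state 1: 0a->1.
b: 0b undefined. 0b->0: ok.
aa: 1a undefined. 1a->0: ok.
ab: 1b undefined. 1b->0: no, a/aba meet in 1. 1b->1: no, a/bbbbab meet in 1. Open state 2: 1b->2.
aba: 2a undefined. 2a->0: ok.
abb: 2b undefined. 2b->0: no, abbaa/b meet in 0. 2b->1: no, abba/b meet in 0. 2b->2: no, abba/b meet in 0. Open state 3: 2b->3.
abba: 3a undefined. 3a->0: no, abba/b meet in 0. 3a->1: no, abbaa/b meet in 0. 3a->2: no, abbaa/b meet in 0. 3a->3: ok.
abbb: 3b undefined. 3b->0: ok.
All examples now run through 4 states with every (state, symbol) defined. Accept strings end in {1,3}, Reject strings end in {0,2}; accept={1,3}.

states=4 start=0 accept={1,3} delta: 0a->1 0b->0 1a->0 1b->2 2a->0 2b->3 3a->3 3b->0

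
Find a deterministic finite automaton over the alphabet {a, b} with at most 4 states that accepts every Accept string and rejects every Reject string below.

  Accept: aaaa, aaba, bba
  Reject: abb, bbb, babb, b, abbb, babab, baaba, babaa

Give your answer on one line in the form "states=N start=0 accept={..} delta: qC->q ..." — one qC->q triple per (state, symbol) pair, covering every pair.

Grow the machine one transition at a time. Run the examples from 0; the earliest place one falls off (shortest prefix, ties alphabetical) gets sent to the lowest-numbered state that keeps every Accept/Reject pair distinguishable — a pair clashes when both reach the same state with identical unread suffix — and to a fresh state only if none does.
a: 0a undefined. 0a->0: ok.
b: 0b undefined. 0b->0: no, aaaa/abb meet in 0. Open state 1: 0b->1.
ba: 1a undefined. 1a->0: no, aaaa/baaba meet in 0. 1a->1: no, aaba/b meet in 1. Open state 2: 1a->2.
bb: 1b undefined. 1b->0: no, aaaa/abb meet in 0. 1b->1: ok.
baa: 2a undefined. 2a->0: no, aaba/baaba meet in 2. 2a->1: no, aaba/baaba meet in 2. 2a->2: ok.
bab: 2b undefined. 2b->0: no, aaaa/baaba meet in 0. 2b->1: no, aaba/baaba meet in 2. 2b->2: no, aaba/babb meet in 2. Open state 3: 2b->3.
baba: 3a undefined. 3a->0: no, aaaa/baaba meet in 0. 3a->1: no, aaba/babaa meet in 2. 3a->2: no, aaba/baaba meet in 2. 3a->3: ok.
babb: 3b undefined. 3b->0: no, aaaa/babb meet in 0. 3b->1: ok.
All examples now run through 4 states with every (state, symbol) defined. Accept strings end in {0,2}, Reject strings end in {1,3}; accept={0,2}.

states=4 start=0 accept={0,2} delta: 0a->0 0b->1 1a->2 1b->1 2a->2 2b->3 3a->3 3b->1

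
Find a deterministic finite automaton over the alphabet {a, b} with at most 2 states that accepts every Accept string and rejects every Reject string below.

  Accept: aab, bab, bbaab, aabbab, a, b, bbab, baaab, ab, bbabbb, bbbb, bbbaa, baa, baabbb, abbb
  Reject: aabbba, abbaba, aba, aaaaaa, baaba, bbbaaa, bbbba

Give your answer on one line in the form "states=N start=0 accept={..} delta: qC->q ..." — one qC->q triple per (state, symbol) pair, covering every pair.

State merging on the prefix tree: take the shortest (then alphabetical) example prefix whose next move is undefined and point that move at state 0, else 1, else 2, ...; a target is out if some Accept/Reject pair would then sit in one state with the same input left (inseparable). If every existing state is out, open a new one.
a: 0a undefined. 0a->0: no, a/aaaaaa meet in 0. Open state 1: 0a->1.
b: 0b undefined. 0b->0: no, a/bbbba meet in 1. 0b->1: ok.
aa: 1a undefined. 1a->0: ok.
ab: 1b undefined. 1b->0: no, aab/aba meet in 1. 1b->1: ok.
All examples now run through 2 states with every (state, symbol) defined. Accept strings end in {1}, Reject strings end in {0}; accept={1}.

states=2 start=0 accept={1} delta: 0a->1 0b->1 1a->0 1b->1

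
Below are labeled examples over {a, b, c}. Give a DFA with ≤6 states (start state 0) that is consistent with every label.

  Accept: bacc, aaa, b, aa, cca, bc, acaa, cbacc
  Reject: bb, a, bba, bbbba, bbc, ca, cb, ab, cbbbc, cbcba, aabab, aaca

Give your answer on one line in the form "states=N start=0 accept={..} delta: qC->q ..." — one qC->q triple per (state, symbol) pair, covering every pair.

states=5 start=0 accept={2,3} delta: 0a->1 0b->2 0c->2 1a->3 1b->0 1c->0 2a->0 2b->4 2c->3 3a->2 3b->0 3c->0 4a->0 4b->2 4c->0

Grow the machine one transition at a time. Run the examples from 0; the earliest place one falls off (shortest prefix, ties alphabetical) gets sent to the lowest-numbered state that keeps every Accept/Reject pair distinguishable — a pair clashes when both reach the same state with identical unread suffix — and to a fresh state only if none does.
a: 0a undefined. 0a->0: no, aaa/a meet in 0. Open state 1: 0a->1.
b: 0b undefined. 0b->0: no, b/bb meet in 0. 0b->1: no, b/a meet in 1. Open state 2: 0b->2.
c: 0c undefined. 0c->0: no, b/cb meet in 2. 0c->1: no, aa/ca meet in 1 with "a" left. 0c->2: ok.
aa: 1a undefined. 1a->0: no, aaa/a meet in 1. 1a->1: no, aaa/a meet in 1. 1a->2: no, aaa/ca meet in 2 with "a" left. Open state 3: 1a->3.
ab: 1b undefined. 1b->0: ok.
ac: 1c undefined. 1c->0: ok.
ba: 2a undefined. 2a->0: ok.
bb: 2b undefined. 2b->0: no, b/bbc meet in 2. 2b->1: no, bacc/cbbbc meet in 2 with "c" left. 2b->2: no, bacc/bbc meet in 2 with "c" left. 2b->3: no, aaa/bba meet in 3 with "a" left. Open state 4: 2b->4.
bc: 2c undefined. 2c->0: no, bacc/ca meet in 0. 2c->1: no, bacc/a meet in 1. 2c->2: no, cca/ca meet in 0. 2c->3: ok.
aaa: 3a undefined. 3a->0: no, aaa/ca meet in 0. 3a->1: no, aaa/a meet in 1. 3a->2: ok.
aab: 3b undefined. 3b->0: ok.
aac: 3c undefined. 3c->0: ok.
bba: 4a undefined. 4a->0: ok.
bbb: 4b undefined. 4b->0: no, bacc/cbbbc meet in 3. 4b->1: no, aaa/cbbbc meet in 2. 4b->2: ok.
bbc: 4c undefined. 4c->0: ok.
All examples now run through 5 states with every (state, symbol) defined. Accept strings end in {2,3}, Reject strings end in {0,1,4}; accept={2,3}.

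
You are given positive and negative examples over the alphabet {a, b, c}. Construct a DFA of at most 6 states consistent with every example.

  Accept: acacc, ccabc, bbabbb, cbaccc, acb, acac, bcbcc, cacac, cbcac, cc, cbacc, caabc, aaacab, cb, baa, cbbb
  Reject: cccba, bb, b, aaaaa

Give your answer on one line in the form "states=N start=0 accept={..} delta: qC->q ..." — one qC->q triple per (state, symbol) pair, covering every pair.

Grow the machine one transition at a time. Run the examples from 0; the earliest place one falls off (shortest prefix, ties alphabetical) gets sent to the lowest-numbered state that keeps every Accept/Reject pair distinguishable — a pair clashes when both reach the same state with identical unread suffix — and to a fresh state only if none does.
a: 0a undefined. 0a->0: ok.
b: 0b undefined. 0b->0: no, bbabbb/bb meet in 0. Open state 1: 0b->1.
c: 0c undefined. 0c->0: no, acacc/aaaaa meet in 0. 0c->1: no, acb/bb meet in 1 with "b" left. Open state 2: 0c->2.
ba: 1a undefined. 1a->0: no, baa/aaaaa meet in 0. 1a->1: no, baa/b meet in 1. 1a->2: ok.
bb: 1b undefined. 1b->0: no, bbabbb/b meet in 1. 1b->1: ok.
bc: 1c undefined. 1c->0: ok.
ca: 2a undefined. 2a->0: no, caabc/aaaaa meet in 0. 2a->1: no, acac/aaaaa meet in 0. 2a->2: ok.
cb: 2b undefined. 2b->0: no, bbabbb/bb meet in 1. 2b->1: no, bbabbb/bb meet in 1. 2b->2: ok.
cc: 2c undefined. 2c->0: no, acacc/cccba meet in 2. 2c->1: no, acacc/aaaaa meet in 0. 2c->2: no, acacc/cccba meet in 2. Open state 3: 2c->3.
cca: 3a undefined. 3a->0: no, ccabc/aaaaa meet in 0. 3a->1: no, ccabc/aaaaa meet in 0. 3a->2: ok.
ccc: 3c undefined. 3c->0: no, acacc/aaaaa meet in 0. 3c->1: no, acacc/bb meet in 1. 3c->2: no, acacc/cccba meet in 2. 3c->3: ok.
cccb: 3b undefined. 3b->0: ok.
All examples now run through 4 states with every (state, symbol) defined. Accept strings end in {2,3}, Reject strings end in {0,1}; accept={2,3}.

states=4 start=0 accept={2,3} delta: 0a->0 0b->1 0c->2 1a->2 1b->1 1c->0 2a->2 2b->2 2c->3 3a->2 3b->0 3c->3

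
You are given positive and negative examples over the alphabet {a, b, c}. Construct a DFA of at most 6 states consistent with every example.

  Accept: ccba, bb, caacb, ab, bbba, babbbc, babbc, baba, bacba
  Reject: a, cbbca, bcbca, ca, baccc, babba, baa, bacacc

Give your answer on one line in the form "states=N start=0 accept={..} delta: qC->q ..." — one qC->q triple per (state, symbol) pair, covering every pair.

State merging on the prefix tree: take the shortest (then alphabetical) example prefix whose next move is undefined and point that move at state 0, else 1, else 2, ...; a target is out if some Accept/Reject pair would then sit in one state with the same input left (inseparable). If every existing state is out, open a new one.
a: 0a undefined. 0a->0: ok.
b: 0b undefined. 0b->0: no, bb/a meet in 0. Open state 1: 0b->1.
c: 0c undefined. 0c->0: ok.
ba: 1a undefined. 1a->0: no, ccba/a meet in 0. 1a->1: no, ccba/baa meet in 1. Open state 2: 1a->2.
bb: 1b undefined. 1b->0: no, bb/a meet in 0. 1b->1: ok.
bc: 1c undefined. 1c->0: ok.
baa: 2a undefined. 2a->0: ok.
bab: 2b undefined. 2b->0: no, ccba/babba meet in 2. 2b->1: no, ccba/babba meet in 2. 2b->2: no, baba/a meet in 0. Open state 3: 2b->3.
bac: 2c undefined. 2c->0: ok.
baba: 3a undefined. 3a->0: no, baba/a meet in 0. 3a->1: ok.
babb: 3b undefined. 3b->0: no, babbbc/a meet in 0. 3b->1: no, ccba/babba meet in 2. 3b->2: no, babbc/a meet in 0. 3b->3: no, bb/babba meet in 1. Open state 4: 3b->4.
babba: 4a undefined. 4a->0: ok.
babbb: 4b undefined. 4b->0: no, babbbc/a meet in 0. 4b->1: no, babbbc/a meet in 0. 4b->2: no, babbbc/a meet in 0. 4b->3: ok.
babbc: 4c undefined. 4c->0: no, babbc/a meet in 0. 4c->1: ok.
babbbc: 3c undefined. 3c->0: no, babbbc/a meet in 0. 3c->1: ok.
All examples now run through 5 states with every (state, symbol) defined. Accept strings end in {1,2}, Reject strings end in {0}; accept={1,2}.

states=5 start=0 accept={1,2} delta: 0a->0 0b->1 0c->0 1a->2 1b->1 1c->0 2a->0 2b->3 2c->0 3a->1 3b->4 3c->1 4a->0 4b->3 4c->1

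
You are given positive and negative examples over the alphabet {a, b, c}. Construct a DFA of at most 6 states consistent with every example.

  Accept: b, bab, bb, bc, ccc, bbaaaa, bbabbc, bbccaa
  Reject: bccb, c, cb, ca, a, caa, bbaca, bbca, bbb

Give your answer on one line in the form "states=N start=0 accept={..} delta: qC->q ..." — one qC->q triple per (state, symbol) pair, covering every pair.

states=5 start=0 accept={1,3} delta: 0a->0 0b->1 0c->2 1a->0 1b->3 1c->3 2a->0 2b->0 2c->1 3a->3 3b->0 3c->4 4a->0 4b->0 4c->3

State merging on the prefix tree: take the shortest (then alphabetical) example prefix whose next move is undefined and point that move at state 0, else 1, else 2, ...; a target is out if some Accept/Reject pair would then sit in one state with the same input left (inseparable). If every existing state is out, open a new one.
a: 0a undefined. 0a->0: ok.
b: 0b undefined. 0b->0: no, b/a meet in 0. Open state 1: 0b->1.
c: 0c undefined. 0c->0: no, b/cb meet in 1. 0c->1: no, b/c meet in 1. Open state 2: 0c->2.
ba: 1a undefined. 1a->0: ok.
bb: 1b undefined. 1b->0: no, b/bbb meet in 1. 1b->1: no, b/bbb meet in 1. 1b->2: no, bb/c meet in 2. Open state 3: 1b->3.
bc: 1c undefined. 1c->0: no, bc/a meet in 0. 1c->1: no, bb/bccb meet in 3. 1c->2: no, bc/c meet in 2. 1c->3: ok.
ca: 2a undefined. 2a->0: ok.
cb: 2b undefined. 2b->0: ok.
cc: 2c undefined. 2c->0: no, ccc/c meet in 2. 2c->1: ok.
bba: 3a undefined. 3a->0: no, bbaaaa/cb meet in 0. 3a->1: no, b/bbaca meet in 1. 3a->2: no, bbaaaa/cb meet in 0. 3a->3: ok.
bbb: 3b undefined. 3b->0: ok.
bbc: 3c undefined. 3c->0: no, b/bccb meet in 1. 3c->1: no, bb/bccb meet in 3. 3c->2: no, bbccaa/bccb meet in 0. 3c->3: no, bb/bbaca meet in 3. Open state 4: 3c->4.
bbca: 4a undefined. 4a->0: ok.
bbcc: 4c undefined. 4c->0: no, bbccaa/cb meet in 0. 4c->1: no, bbccaa/cb meet in 0. 4c->2: no, bbccaa/cb meet in 0. 4c->3: ok.
bccb: 4b undefined. 4b->0: ok.
All examples now run through 5 states with every (state, symbol) defined. Accept strings end in {1,3}, Reject strings end in {0,2}; accept={1,3}.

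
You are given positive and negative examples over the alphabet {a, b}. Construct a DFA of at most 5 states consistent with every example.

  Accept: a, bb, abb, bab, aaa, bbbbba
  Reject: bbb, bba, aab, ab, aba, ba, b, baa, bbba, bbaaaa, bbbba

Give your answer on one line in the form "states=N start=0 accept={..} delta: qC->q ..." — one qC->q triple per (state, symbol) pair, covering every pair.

Grow the machine one transition at a time. Run the examples from 0; the earliest place one falls off (shortest prefix, ties alphabetical) gets sent to the lowest-numbered state that keeps every Accept/Reject pair distinguishable — a pair clashes when both reach the same state with identical unread suffix — and to a fresh state only if none does.
a: 0a undefined. 0a->0: ok.
b: 0b undefined. 0b->0: no, a/bbb meet in 0. Open state 1: 0b->1.
ba: 1a undefined. 1a->0: no, a/aba meet in 0. 1a->1: ok.
bb: 1b undefined. 1b->0: no, a/bba meet in 0. 1b->1: no, bb/bbb meet in 1. Open state 2: 1b->2.
bba: 2a undefined. 2a->0: no, a/bba meet in 0. 2a->1: ok.
bbb: 2b undefined. 2b->0: no, a/bbb meet in 0. 2b->1: no, bbbbba/bbb meet in 1. 2b->2: no, bb/bbb meet in 2. Open state 3: 2b->3.
bbba: 3a undefined. 3a->0: no, a/bbba meet in 0. 3a->1: ok.
bbbb: 3b undefined. 3b->0: no, a/bbbba meet in 0. 3b->1: no, bbbbba/bba meet in 1. 3b->2: no, bbbbba/bba meet in 1. 3b->3: no, bbbbba/bba meet in 1. Open state 4: 3b->4.
bbbba: 4a undefined. 4a->0: no, a/bbbba meet in 0. 4a->1: ok.
bbbbb: 4b undefined. 4b->0: ok.
All examples now run through 5 states with every (state, symbol) defined. Accept strings end in {0,2}, Reject strings end in {1,3}; accept={0,2}.

states=5 start=0 accept={0,2} delta: 0a->0 0b->1 1a->1 1b->2 2a->1 2b->3 3a->1 3b->4 4a->1 4b->0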